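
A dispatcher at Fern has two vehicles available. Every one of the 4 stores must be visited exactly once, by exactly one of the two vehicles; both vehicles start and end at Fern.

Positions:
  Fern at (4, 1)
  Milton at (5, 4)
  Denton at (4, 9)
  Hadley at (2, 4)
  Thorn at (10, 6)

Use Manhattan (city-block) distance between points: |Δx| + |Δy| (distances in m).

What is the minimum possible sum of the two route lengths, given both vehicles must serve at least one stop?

Try each way of splitting the stops between the two vehicles (each non-empty) and, for each split, find the best tour for each vehicle:
  {Milton} + {Denton, Hadley, Thorn}: 8 + 32 = 40
  {Denton} + {Milton, Hadley, Thorn}: 16 + 26 = 42
  {Milton, Denton} + {Hadley, Thorn}: 18 + 26 = 44
  {Hadley} + {Milton, Denton, Thorn}: 10 + 28 = 38
  {Milton, Hadley} + {Denton, Thorn}: 12 + 28 = 40
  {Denton, Hadley} + {Milton, Thorn}: 20 + 22 = 42
  … (7 splits in total)
Best: vehicle 1 Fern → Hadley → Fern = 10; vehicle 2 Fern → Milton → Thorn → Denton → Fern = 28; combined 38.

Minimum combined distance: 38 m.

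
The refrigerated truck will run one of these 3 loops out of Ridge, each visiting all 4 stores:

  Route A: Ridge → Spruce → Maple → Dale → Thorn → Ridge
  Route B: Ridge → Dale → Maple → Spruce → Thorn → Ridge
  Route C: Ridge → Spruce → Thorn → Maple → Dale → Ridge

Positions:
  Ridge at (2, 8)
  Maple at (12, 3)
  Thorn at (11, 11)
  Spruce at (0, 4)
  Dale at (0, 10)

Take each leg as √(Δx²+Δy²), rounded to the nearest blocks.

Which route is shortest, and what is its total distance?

42 blocks — Route C is the shortest.

Route A: 4 + 12 + 14 + 11 + 9 = 50
Route B: 3 + 14 + 12 + 13 + 9 = 51
Route C: 4 + 13 + 8 + 14 + 3 = 42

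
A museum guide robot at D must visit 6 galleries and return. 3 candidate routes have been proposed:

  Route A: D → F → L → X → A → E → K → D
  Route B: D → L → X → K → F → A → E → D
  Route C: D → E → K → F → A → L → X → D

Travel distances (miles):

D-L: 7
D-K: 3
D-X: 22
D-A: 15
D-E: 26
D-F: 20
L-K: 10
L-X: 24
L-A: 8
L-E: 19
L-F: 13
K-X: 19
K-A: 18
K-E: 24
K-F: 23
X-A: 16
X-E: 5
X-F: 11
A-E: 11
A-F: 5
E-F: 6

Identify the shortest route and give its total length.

Shortest is Route A, total 111 miles.

Route A: 20 + 13 + 24 + 16 + 11 + 24 + 3 = 111
Route B: 7 + 24 + 19 + 23 + 5 + 11 + 26 = 115
Route C: 26 + 24 + 23 + 5 + 8 + 24 + 22 = 132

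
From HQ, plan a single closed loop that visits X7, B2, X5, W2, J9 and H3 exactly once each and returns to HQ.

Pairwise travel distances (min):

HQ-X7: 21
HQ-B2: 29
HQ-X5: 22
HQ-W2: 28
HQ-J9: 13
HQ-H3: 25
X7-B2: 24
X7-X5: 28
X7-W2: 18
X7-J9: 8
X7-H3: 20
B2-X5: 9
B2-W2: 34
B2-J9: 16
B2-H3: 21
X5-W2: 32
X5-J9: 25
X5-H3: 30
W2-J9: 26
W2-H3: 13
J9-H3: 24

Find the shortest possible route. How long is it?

There are 360 distinct closed tours to check (reversals are equivalent).
HQ - X7 - B2 - X5 - W2 - J9 - H3 - HQ: 21+24+9+32+26+24+25 = 161
HQ - X7 - B2 - X5 - W2 - H3 - J9 - HQ: 21+24+9+32+13+24+13 = 136
HQ - X7 - B2 - X5 - J9 - W2 - H3 - HQ: 21+24+9+25+26+13+25 = 143
HQ - X7 - B2 - X5 - J9 - H3 - W2 - HQ: 21+24+9+25+24+13+28 = 144
HQ - X7 - B2 - X5 - H3 - W2 - J9 - HQ: 21+24+9+30+13+26+13 = 136
HQ - X7 - B2 - X5 - H3 - J9 - W2 - HQ: 21+24+9+30+24+26+28 = 162
HQ - X7 - B2 - W2 - X5 - J9 - H3 - HQ: 21+24+34+32+25+24+25 = 185
HQ - X7 - B2 - W2 - X5 - H3 - J9 - HQ: 21+24+34+32+30+24+13 = 178
… (352 more)
HQ - X5 - B2 - H3 - W2 - X7 - J9 - HQ: 22+9+21+13+18+8+13 = 104  ← best
The minimum is 104.
One optimal route: HQ → X5 → B2 → H3 → W2 → X7 → J9 → HQ (or its reverse).

104 min — the shortest possible round trip.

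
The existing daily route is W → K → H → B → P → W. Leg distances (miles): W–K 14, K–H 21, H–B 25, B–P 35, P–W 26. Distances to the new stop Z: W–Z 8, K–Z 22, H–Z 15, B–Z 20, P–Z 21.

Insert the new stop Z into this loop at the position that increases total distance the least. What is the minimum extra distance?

Minimum extra distance: 3 miles, inserting Z between P and W.

Insertion cost between consecutive stops i–j is d(i,Z) + d(Z,j) − d(i,j):
  between W and K: 8 + 22 − 14 = 16
  between K and H: 22 + 15 − 21 = 16
  between H and B: 15 + 20 − 25 = 10
  between B and P: 20 + 21 − 35 = 6
  between P and W: 21 + 8 − 26 = 3
Cheapest insertion is between P and W, adding 3.
New total = 121 + 3 = 124.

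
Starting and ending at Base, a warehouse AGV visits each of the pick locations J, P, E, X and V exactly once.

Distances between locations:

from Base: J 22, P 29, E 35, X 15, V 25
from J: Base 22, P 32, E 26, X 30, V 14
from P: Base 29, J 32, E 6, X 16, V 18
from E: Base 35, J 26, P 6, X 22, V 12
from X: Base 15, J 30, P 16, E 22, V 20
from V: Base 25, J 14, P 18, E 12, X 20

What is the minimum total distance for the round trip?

Base → J → P → E → X → V → Base: 22+32+6+22+20+25 = 127
Base → J → P → E → V → X → Base: 22+32+6+12+20+15 = 107
Base → J → P → X → E → V → Base: 22+32+16+22+12+25 = 129
Base → J → P → X → V → E → Base: 22+32+16+20+12+35 = 137
Base → J → P → V → E → X → Base: 22+32+18+12+22+15 = 121
Base → J → P → V → X → E → Base: 22+32+18+20+22+35 = 149
Base → J → E → P → X → V → Base: 22+26+6+16+20+25 = 115
Base → J → E → P → V → X → Base: 22+26+6+18+20+15 = 107
Base → J → E → X → P → V → Base: 22+26+22+16+18+25 = 129
Base → J → E → X → V → P → Base: 22+26+22+20+18+29 = 137
Base → J → E → V → P → X → Base: 22+26+12+18+16+15 = 109
Base → J → E → V → X → P → Base: 22+26+12+20+16+29 = 125
Base → J → X → P → E → V → Base: 22+30+16+6+12+25 = 111
Base → J → X → P → V → E → Base: 22+30+16+18+12+35 = 133
… (46 more)
Base → J → V → E → P → X → Base: 22+14+12+6+16+15 = 85  ← best
The minimum is 85.
One optimal route: Base → J → V → E → P → X → Base (or its reverse).

Shortest round trip = 85.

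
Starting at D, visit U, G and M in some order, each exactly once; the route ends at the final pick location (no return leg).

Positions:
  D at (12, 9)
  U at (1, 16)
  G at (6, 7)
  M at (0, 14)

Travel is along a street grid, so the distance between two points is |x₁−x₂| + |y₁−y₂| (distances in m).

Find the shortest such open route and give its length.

There are 3! = 6 possible orderings.
D - U - G - M: 18+14+13 = 45
D - U - M - G: 18+3+13 = 34
D - G - U - M: 8+14+3 = 25
D - G - M - U: 8+13+3 = 24
D - M - U - G: 17+3+14 = 34
D - M - G - U: 17+13+14 = 44
The minimum is 24.
One shortest path: D → G → M → U.

24 m — the minimum one-way total.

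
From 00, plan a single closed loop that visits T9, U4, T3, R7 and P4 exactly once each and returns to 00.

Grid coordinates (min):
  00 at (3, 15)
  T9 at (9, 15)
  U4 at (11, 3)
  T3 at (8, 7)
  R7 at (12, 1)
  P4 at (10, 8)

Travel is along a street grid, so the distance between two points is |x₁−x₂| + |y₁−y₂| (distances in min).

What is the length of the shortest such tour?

Shortest round trip = 46 min.

There are 60 distinct closed tours to check (reversals are equivalent).
00 - T9 - U4 - T3 - R7 - P4 - 00: 6+14+7+10+9+14 = 60
00 - T9 - U4 - T3 - P4 - R7 - 00: 6+14+7+3+9+23 = 62
00 - T9 - U4 - R7 - T3 - P4 - 00: 6+14+3+10+3+14 = 50
00 - T9 - U4 - R7 - P4 - T3 - 00: 6+14+3+9+3+13 = 48
00 - T9 - U4 - P4 - T3 - R7 - 00: 6+14+6+3+10+23 = 62
00 - T9 - U4 - P4 - R7 - T3 - 00: 6+14+6+9+10+13 = 58
00 - T9 - T3 - U4 - R7 - P4 - 00: 6+9+7+3+9+14 = 48
00 - T9 - T3 - U4 - P4 - R7 - 00: 6+9+7+6+9+23 = 60
00 - T9 - T3 - R7 - U4 - P4 - 00: 6+9+10+3+6+14 = 48
00 - T9 - T3 - R7 - P4 - U4 - 00: 6+9+10+9+6+20 = 60
00 - T9 - T3 - P4 - U4 - R7 - 00: 6+9+3+6+3+23 = 50
00 - T9 - T3 - P4 - R7 - U4 - 00: 6+9+3+9+3+20 = 50
00 - T9 - R7 - U4 - T3 - P4 - 00: 6+17+3+7+3+14 = 50
00 - T9 - R7 - U4 - P4 - T3 - 00: 6+17+3+6+3+13 = 48
… (46 more)
00 - T9 - P4 - U4 - R7 - T3 - 00: 6+8+6+3+10+13 = 46  ← best
The minimum is 46.
One optimal route: 00 → T9 → P4 → U4 → R7 → T3 → 00 (or its reverse).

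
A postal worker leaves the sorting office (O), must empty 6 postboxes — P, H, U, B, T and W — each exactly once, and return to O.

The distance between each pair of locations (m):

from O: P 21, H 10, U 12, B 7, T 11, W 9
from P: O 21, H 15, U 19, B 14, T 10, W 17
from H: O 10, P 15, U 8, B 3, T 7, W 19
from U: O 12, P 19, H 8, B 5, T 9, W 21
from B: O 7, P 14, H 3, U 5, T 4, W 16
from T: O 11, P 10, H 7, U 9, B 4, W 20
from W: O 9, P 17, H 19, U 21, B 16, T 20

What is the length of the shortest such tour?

There are 360 distinct closed tours to check (reversals are equivalent).
O → P → H → U → B → T → W → O: 21+15+8+5+4+20+9 = 82
O → P → H → U → B → W → T → O: 21+15+8+5+16+20+11 = 96
O → P → H → U → T → B → W → O: 21+15+8+9+4+16+9 = 82
O → P → H → U → T → W → B → O: 21+15+8+9+20+16+7 = 96
O → P → H → U → W → B → T → O: 21+15+8+21+16+4+11 = 96
O → P → H → U → W → T → B → O: 21+15+8+21+20+4+7 = 96
O → P → H → B → U → T → W → O: 21+15+3+5+9+20+9 = 82
O → P → H → B → U → W → T → O: 21+15+3+5+21+20+11 = 96
… (352 more)
O → H → U → B → T → P → W → O: 10+8+5+4+10+17+9 = 63  ← best
The minimum is 63.
One optimal route: O → H → U → B → T → P → W → O (or its reverse).

Minimum total distance: 63 m.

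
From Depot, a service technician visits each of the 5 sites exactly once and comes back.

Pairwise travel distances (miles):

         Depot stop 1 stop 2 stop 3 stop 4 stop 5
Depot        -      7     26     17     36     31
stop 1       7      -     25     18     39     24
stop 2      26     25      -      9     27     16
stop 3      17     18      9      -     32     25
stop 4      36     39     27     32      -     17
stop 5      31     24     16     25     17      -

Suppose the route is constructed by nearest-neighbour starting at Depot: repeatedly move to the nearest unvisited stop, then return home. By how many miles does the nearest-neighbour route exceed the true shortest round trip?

Depot: stop 1=7, stop 3=17, stop 2=26, stop 5=31, stop 4=36 ⇒ stop 1
stop 1: stop 3=18, stop 5=24, stop 2=25, stop 4=39 ⇒ stop 3
stop 3: stop 2=9, stop 5=25, stop 4=32 ⇒ stop 2
stop 2: stop 5=16, stop 4=27 ⇒ stop 5
stop 5: stop 4=17 ⇒ stop 4
NN route Depot → stop 1 → stop 3 → stop 2 → stop 5 → stop 4 → Depot costs 103.
Optimal: Depot → stop 1 → stop 5 → stop 4 → stop 2 → stop 3 → Depot costs 101 (by enumerating all 60 distinct tours).
Excess = 103 − 101 = 2.

The nearest-neighbour route is 2 miles longer than optimal.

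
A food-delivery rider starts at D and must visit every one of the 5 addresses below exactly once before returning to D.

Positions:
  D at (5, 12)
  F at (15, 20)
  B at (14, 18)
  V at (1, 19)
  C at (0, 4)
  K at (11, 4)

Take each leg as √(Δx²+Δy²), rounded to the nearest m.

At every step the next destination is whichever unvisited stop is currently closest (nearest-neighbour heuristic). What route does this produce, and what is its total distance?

59 m along D → V → B → F → K → C → D.

At D the remaining stops are V 8, C 9, K 10, B 11, F 13; go to V.
At V the remaining stops are B 13, F 14, C 15, K 18; go to B.
At B the remaining stops are F 2, K 14, C 20; go to F.
At F the remaining stops are K 16, C 22; go to K.
At K the remaining stops are C 11; go to C.
Return C→D: 9.
Total = 8 + 13 + 2 + 16 + 11 + 9 = 59.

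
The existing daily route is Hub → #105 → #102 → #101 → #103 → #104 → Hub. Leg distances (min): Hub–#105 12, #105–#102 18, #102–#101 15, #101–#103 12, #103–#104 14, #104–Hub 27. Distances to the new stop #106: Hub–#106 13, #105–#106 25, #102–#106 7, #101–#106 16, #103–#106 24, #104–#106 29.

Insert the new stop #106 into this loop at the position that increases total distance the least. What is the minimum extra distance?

+8 min — insert #106 between #102 and #101.

Insertion cost between consecutive stops i–j is d(i,#106) + d(#106,j) − d(i,j):
  between Hub and #105: 13 + 25 − 12 = 26
  between #105 and #102: 25 + 7 − 18 = 14
  between #102 and #101: 7 + 16 − 15 = 8
  between #101 and #103: 16 + 24 − 12 = 28
  between #103 and #104: 24 + 29 − 14 = 39
  between #104 and Hub: 29 + 13 − 27 = 15
Cheapest insertion is between #102 and #101, adding 8.
New total = 98 + 8 = 106.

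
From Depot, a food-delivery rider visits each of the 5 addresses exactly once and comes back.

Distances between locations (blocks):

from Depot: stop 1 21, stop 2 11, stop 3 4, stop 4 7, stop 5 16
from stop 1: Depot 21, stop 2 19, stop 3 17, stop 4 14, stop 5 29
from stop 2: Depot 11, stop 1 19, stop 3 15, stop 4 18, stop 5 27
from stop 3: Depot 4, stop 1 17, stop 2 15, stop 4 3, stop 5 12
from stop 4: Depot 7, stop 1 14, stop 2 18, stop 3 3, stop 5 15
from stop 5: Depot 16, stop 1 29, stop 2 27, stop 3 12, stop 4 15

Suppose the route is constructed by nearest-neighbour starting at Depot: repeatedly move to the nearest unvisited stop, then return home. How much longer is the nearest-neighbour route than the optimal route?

8 blocks longer than the optimal tour.

Depot: stop 3=4, stop 4=7, stop 2=11, stop 5=16, stop 1=21 ⇒ stop 3
stop 3: stop 4=3, stop 5=12, stop 2=15, stop 1=17 ⇒ stop 4
stop 4: stop 1=14, stop 5=15, stop 2=18 ⇒ stop 1
stop 1: stop 2=19, stop 5=29 ⇒ stop 2
stop 2: stop 5=27 ⇒ stop 5
NN route Depot → stop 3 → stop 4 → stop 1 → stop 2 → stop 5 → Depot costs 83.
Optimal: Depot → stop 2 → stop 1 → stop 4 → stop 3 → stop 5 → Depot costs 75 (by enumerating all 60 distinct tours).
Excess = 83 − 75 = 8.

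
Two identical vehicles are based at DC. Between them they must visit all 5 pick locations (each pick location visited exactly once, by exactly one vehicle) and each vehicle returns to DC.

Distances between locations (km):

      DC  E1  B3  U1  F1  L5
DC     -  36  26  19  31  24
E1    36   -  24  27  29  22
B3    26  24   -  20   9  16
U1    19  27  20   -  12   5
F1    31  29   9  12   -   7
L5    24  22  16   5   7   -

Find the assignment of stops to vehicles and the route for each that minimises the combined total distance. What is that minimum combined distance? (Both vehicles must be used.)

138 km — the smallest possible combined total.

There are 2^4 − 1 = 15 ways to divide the 5 stops into two non-empty groups. For each, the best each vehicle can do is its own shortest tour through its group:
  {E1} + {B3, U1, F1, L5}: 72 + 66 = 138
  {B3} + {E1, U1, F1, L5}: 52 + 96 = 148
  {E1, B3} + {U1, F1, L5}: 86 + 62 = 148
  {U1} + {E1, B3, F1, L5}: 38 + 100 = 138
  {E1, U1} + {B3, F1, L5}: 82 + 66 = 148
  {B3, U1} + {E1, F1, L5}: 65 + 96 = 161
  … (15 splits in total)
Best: vehicle 1 DC → E1 → DC = 72; vehicle 2 DC → B3 → F1 → L5 → U1 → DC = 66; combined 138.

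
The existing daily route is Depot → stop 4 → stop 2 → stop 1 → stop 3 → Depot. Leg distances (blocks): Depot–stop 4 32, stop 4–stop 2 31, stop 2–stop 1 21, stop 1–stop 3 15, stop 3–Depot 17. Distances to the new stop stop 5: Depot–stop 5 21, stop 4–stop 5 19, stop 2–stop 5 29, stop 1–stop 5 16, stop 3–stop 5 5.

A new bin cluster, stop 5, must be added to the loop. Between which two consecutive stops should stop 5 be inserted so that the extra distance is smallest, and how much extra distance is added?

Insertion cost between consecutive stops i–j is d(i,stop 5) + d(stop 5,j) − d(i,j):
  between Depot and stop 4: 21 + 19 − 32 = 8
  between stop 4 and stop 2: 19 + 29 − 31 = 17
  between stop 2 and stop 1: 29 + 16 − 21 = 24
  between stop 1 and stop 3: 16 + 5 − 15 = 6
  between stop 3 and Depot: 5 + 21 − 17 = 9
Cheapest insertion is between stop 1 and stop 3, adding 6.
New total = 116 + 6 = 122.

Adding 6 blocks by placing stop 5 on the stop 1–stop 3 leg.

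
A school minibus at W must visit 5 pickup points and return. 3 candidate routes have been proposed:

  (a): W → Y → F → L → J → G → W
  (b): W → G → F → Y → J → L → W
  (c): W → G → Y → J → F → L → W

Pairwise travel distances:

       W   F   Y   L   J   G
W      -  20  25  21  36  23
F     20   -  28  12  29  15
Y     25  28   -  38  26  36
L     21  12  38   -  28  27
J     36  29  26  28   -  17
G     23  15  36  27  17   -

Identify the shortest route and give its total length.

(a): 25 + 28 + 12 + 28 + 17 + 23 = 133
(b): 23 + 15 + 28 + 26 + 28 + 21 = 141
(c): 23 + 36 + 26 + 29 + 12 + 21 = 147

133 — (a) is the shortest.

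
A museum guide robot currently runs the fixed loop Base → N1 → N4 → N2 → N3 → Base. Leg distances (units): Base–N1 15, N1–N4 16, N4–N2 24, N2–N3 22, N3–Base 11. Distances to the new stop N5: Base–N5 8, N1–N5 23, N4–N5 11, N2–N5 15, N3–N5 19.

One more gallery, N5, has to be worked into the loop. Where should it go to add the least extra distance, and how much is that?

Insertion cost between consecutive stops i–j is d(i,N5) + d(N5,j) − d(i,j):
  between Base and N1: 8 + 23 − 15 = 16
  between N1 and N4: 23 + 11 − 16 = 18
  between N4 and N2: 11 + 15 − 24 = 2
  between N2 and N3: 15 + 19 − 22 = 12
  between N3 and Base: 19 + 8 − 11 = 16
Cheapest insertion is between N4 and N2, adding 2.
New total = 88 + 2 = 90.

Minimum extra distance: 2, inserting N5 between N4 and N2.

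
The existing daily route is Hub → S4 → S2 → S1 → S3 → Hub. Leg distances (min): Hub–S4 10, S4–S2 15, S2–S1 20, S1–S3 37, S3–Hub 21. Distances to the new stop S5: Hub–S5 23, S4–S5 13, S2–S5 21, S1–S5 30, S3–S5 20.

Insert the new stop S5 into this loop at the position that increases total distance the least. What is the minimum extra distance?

Insertion cost between consecutive stops i–j is d(i,S5) + d(S5,j) − d(i,j):
  between Hub and S4: 23 + 13 − 10 = 26
  between S4 and S2: 13 + 21 − 15 = 19
  between S2 and S1: 21 + 30 − 20 = 31
  between S1 and S3: 30 + 20 − 37 = 13
  between S3 and Hub: 20 + 23 − 21 = 22
Cheapest insertion is between S1 and S3, adding 13.
New total = 103 + 13 = 116.

Adding 13 min by placing S5 on the S1–S3 leg.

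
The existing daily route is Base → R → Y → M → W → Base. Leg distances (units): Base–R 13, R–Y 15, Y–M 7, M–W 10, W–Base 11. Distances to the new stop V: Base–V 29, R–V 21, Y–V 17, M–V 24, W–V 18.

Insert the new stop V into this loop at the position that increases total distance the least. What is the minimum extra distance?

Insertion cost between consecutive stops i–j is d(i,V) + d(V,j) − d(i,j):
  between Base and R: 29 + 21 − 13 = 37
  between R and Y: 21 + 17 − 15 = 23
  between Y and M: 17 + 24 − 7 = 34
  between M and W: 24 + 18 − 10 = 32
  between W and Base: 18 + 29 − 11 = 36
Cheapest insertion is between R and Y, adding 23.
New total = 56 + 23 = 79.

Minimum extra distance: 23, inserting V between R and Y.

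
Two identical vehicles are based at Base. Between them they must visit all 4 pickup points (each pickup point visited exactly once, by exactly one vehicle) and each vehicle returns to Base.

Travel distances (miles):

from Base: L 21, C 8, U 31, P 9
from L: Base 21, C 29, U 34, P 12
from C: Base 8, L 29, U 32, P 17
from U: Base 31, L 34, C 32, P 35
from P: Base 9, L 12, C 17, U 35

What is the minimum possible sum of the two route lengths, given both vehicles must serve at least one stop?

Minimum combined distance: 102 miles.

Try each way of splitting the stops between the two vehicles (each non-empty) and, for each split, find the best tour for each vehicle:
  {L} + {C, U, P}: 42 + 84 = 126
  {C} + {L, U, P}: 16 + 86 = 102
  {L, C} + {U, P}: 58 + 75 = 133
  {U} + {L, C, P}: 62 + 58 = 120
  {L, U} + {C, P}: 86 + 34 = 120
  {C, U} + {L, P}: 71 + 42 = 113
  … (7 splits in total)
Best: vehicle 1 Base → C → Base = 16; vehicle 2 Base → U → L → P → Base = 86; combined 102.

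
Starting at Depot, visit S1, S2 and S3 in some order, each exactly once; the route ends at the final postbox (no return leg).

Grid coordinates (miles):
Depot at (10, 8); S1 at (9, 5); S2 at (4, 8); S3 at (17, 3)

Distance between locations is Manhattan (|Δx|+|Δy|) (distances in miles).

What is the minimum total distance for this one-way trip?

There are 3! = 6 possible orderings.
Depot - S1 - S2 - S3: 4+8+18 = 30
Depot - S1 - S3 - S2: 4+10+18 = 32
Depot - S2 - S1 - S3: 6+8+10 = 24
Depot - S2 - S3 - S1: 6+18+10 = 34
Depot - S3 - S1 - S2: 12+10+8 = 30
Depot - S3 - S2 - S1: 12+18+8 = 38
The minimum is 24.
One shortest path: Depot → S2 → S1 → S3.

24 miles — the minimum one-way total.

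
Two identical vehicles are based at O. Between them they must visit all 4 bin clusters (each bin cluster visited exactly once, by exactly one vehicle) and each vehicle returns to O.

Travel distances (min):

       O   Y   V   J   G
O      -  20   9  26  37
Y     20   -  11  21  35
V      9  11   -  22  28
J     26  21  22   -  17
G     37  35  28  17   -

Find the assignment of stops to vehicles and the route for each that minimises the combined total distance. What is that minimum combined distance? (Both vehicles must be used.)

Minimum combined distance: 113 min.

Check every non-empty split of the stops between the two vehicles; for each half take its own optimal tour:
  {Y} + {V, J, G}: 40 + 80 = 120
  {V} + {Y, J, G}: 18 + 95 = 113
  {Y, V} + {J, G}: 40 + 80 = 120
  {J} + {Y, V, G}: 52 + 92 = 144
  {Y, J} + {V, G}: 67 + 74 = 141
  {V, J} + {Y, G}: 57 + 92 = 149
  … (7 splits in total)
Best: vehicle 1 O → V → O = 18; vehicle 2 O → Y → J → G → O = 95; combined 113.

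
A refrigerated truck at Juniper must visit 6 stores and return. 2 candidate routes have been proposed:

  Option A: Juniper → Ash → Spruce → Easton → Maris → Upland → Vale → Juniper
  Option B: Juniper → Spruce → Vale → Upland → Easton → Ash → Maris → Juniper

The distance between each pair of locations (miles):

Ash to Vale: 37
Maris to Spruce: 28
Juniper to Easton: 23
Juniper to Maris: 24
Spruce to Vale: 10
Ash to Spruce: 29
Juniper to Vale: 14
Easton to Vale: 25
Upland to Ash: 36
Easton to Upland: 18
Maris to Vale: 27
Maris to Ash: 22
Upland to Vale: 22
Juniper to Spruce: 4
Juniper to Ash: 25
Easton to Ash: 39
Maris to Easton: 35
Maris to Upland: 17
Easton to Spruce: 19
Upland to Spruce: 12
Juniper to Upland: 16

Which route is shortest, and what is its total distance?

Option A: 25 + 29 + 19 + 35 + 17 + 22 + 14 = 161
Option B: 4 + 10 + 22 + 18 + 39 + 22 + 24 = 139

Shortest is Option B, total 139 miles.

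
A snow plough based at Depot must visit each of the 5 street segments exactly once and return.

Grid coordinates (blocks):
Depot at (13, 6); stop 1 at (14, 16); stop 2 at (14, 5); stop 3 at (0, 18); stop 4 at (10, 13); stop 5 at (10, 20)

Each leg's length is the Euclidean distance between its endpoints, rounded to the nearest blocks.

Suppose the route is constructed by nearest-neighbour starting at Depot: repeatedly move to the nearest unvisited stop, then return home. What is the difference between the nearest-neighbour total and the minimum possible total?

From Depot: stop 2=1, stop 4=8, stop 1=10, stop 5=14, stop 3=18 → choose stop 2 (1).
From stop 2: stop 4=9, stop 1=11, stop 5=16, stop 3=19 → choose stop 4 (9).
From stop 4: stop 1=5, stop 5=7, stop 3=11 → choose stop 1 (5).
From stop 1: stop 5=6, stop 3=14 → choose stop 5 (6).
From stop 5: stop 3=10 → choose stop 3 (10).
NN route Depot → stop 2 → stop 4 → stop 1 → stop 5 → stop 3 → Depot costs 49.
Optimal: Depot → stop 1 → stop 5 → stop 3 → stop 4 → stop 2 → Depot costs 47 (by enumerating all 60 distinct tours).
Excess = 49 − 47 = 2.

2 blocks longer than the optimal tour.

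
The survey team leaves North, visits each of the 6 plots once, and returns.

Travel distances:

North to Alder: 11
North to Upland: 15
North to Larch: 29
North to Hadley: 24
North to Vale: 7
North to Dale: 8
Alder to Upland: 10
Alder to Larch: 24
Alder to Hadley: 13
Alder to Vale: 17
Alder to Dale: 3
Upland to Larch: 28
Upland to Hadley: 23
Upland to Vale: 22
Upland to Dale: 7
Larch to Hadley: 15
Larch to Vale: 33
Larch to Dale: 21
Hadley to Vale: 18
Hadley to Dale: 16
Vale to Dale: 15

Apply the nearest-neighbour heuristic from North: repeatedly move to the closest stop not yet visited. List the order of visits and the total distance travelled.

At North the remaining stops are Vale 7, Dale 8, Alder 11, Upland 15, Hadley 24, Larch 29; go to Vale.
At Vale the remaining stops are Dale 15, Alder 17, Hadley 18, Upland 22, Larch 33; go to Dale.
At Dale the remaining stops are Alder 3, Upland 7, Hadley 16, Larch 21; go to Alder.
At Alder the remaining stops are Upland 10, Hadley 13, Larch 24; go to Upland.
At Upland the remaining stops are Hadley 23, Larch 28; go to Hadley.
At Hadley the remaining stops are Larch 15; go to Larch.
Return Larch→North: 29.
Total = 7 + 15 + 3 + 10 + 23 + 15 + 29 = 102.

Nearest-neighbour total = 102; route North → Vale → Dale → Alder → Upland → Hadley → Larch → North.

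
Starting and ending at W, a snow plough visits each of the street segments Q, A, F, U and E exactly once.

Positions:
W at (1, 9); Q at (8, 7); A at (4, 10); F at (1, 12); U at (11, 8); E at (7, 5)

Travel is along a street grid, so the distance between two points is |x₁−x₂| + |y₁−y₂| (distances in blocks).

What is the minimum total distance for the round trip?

34 blocks — the shortest possible round trip.

With 5 stops there are 5!/2 = 60 distinct round trips (a route and its reverse cost the same).
W - Q - A - F - U - E - W: 9+7+5+14+7+10 = 52
W - Q - A - F - E - U - W: 9+7+5+13+7+11 = 52
W - Q - A - U - F - E - W: 9+7+9+14+13+10 = 62
W - Q - A - U - E - F - W: 9+7+9+7+13+3 = 48
W - Q - A - E - F - U - W: 9+7+8+13+14+11 = 62
W - Q - A - E - U - F - W: 9+7+8+7+14+3 = 48
W - Q - F - A - U - E - W: 9+12+5+9+7+10 = 52
W - Q - F - A - E - U - W: 9+12+5+8+7+11 = 52
W - Q - F - U - A - E - W: 9+12+14+9+8+10 = 62
W - Q - F - U - E - A - W: 9+12+14+7+8+4 = 54
W - Q - F - E - A - U - W: 9+12+13+8+9+11 = 62
W - Q - F - E - U - A - W: 9+12+13+7+9+4 = 54
W - Q - U - A - F - E - W: 9+4+9+5+13+10 = 50
W - Q - U - A - E - F - W: 9+4+9+8+13+3 = 46
… (46 more)
W - F - A - U - Q - E - W: 3+5+9+4+3+10 = 34  ← best
The minimum is 34.
One optimal route: W → F → A → U → Q → E → W (or its reverse).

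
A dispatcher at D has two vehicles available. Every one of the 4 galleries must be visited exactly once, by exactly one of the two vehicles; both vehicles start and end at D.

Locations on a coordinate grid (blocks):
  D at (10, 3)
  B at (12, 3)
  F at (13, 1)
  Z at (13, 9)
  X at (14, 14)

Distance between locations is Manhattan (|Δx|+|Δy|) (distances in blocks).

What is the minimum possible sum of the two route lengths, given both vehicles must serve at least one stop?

Check every non-empty split of the stops between the two vehicles; for each half take its own optimal tour:
  {B} + {F, Z, X}: 4 + 34 = 38
  {F} + {B, Z, X}: 10 + 30 = 40
  {B, F} + {Z, X}: 10 + 30 = 40
  {Z} + {B, F, X}: 18 + 34 = 52
  {B, Z} + {F, X}: 18 + 34 = 52
  {F, Z} + {B, X}: 22 + 30 = 52
  … (7 splits in total)
Best: vehicle 1 D → B → D = 4; vehicle 2 D → F → Z → X → D = 34; combined 38.

38 blocks — the smallest possible combined total.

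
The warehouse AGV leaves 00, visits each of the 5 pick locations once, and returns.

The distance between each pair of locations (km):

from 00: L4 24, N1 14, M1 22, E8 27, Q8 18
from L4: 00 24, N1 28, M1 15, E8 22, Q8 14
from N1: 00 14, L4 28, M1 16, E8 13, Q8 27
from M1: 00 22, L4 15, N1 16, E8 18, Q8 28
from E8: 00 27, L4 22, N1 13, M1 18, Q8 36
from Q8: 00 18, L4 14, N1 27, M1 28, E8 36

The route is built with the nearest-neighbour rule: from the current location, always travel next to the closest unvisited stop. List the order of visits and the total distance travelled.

00 → [N1:14 / Q8:18 / M1:22 / L4:24 / E8:27] → N1 (14)
N1 → [E8:13 / M1:16 / Q8:27 / L4:28] → E8 (13)
E8 → [M1:18 / L4:22 / Q8:36] → M1 (18)
M1 → [L4:15 / Q8:28] → L4 (15)
L4 → [Q8:14] → Q8 (14)
Return Q8→00: 18.
Total = 14 + 13 + 18 + 15 + 14 + 18 = 92.

92 km along 00 → N1 → E8 → M1 → L4 → Q8 → 00.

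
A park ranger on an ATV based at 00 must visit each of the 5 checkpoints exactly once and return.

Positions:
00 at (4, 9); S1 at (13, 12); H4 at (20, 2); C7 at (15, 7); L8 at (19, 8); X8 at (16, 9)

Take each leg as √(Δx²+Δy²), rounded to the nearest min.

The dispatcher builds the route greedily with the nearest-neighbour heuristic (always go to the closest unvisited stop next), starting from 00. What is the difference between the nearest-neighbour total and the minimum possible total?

The nearest-neighbour route is 2 min longer than optimal.

00: S1=9, C7=11, X8=12, L8=15, H4=17 ⇒ S1
S1: X8=4, C7=5, L8=7, H4=12 ⇒ X8
X8: C7=2, L8=3, H4=8 ⇒ C7
C7: L8=4, H4=7 ⇒ L8
L8: H4=6 ⇒ H4
NN route 00 → S1 → X8 → C7 → L8 → H4 → 00 costs 42.
Optimal: 00 → S1 → X8 → L8 → H4 → C7 → 00 costs 40 (by enumerating all 60 distinct tours).
Excess = 42 − 40 = 2.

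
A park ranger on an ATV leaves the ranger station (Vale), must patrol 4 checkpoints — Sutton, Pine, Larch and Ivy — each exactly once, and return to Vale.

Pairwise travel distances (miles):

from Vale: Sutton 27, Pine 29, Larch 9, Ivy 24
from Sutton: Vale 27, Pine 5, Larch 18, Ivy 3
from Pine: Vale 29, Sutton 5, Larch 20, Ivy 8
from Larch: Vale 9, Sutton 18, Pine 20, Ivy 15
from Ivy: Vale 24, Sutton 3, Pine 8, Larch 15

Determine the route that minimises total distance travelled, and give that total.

Minimum total distance: 61 miles.

There are 12 distinct closed tours to check (reversals are equivalent).
Vale→Sutton→Pine→Larch→Ivy→Vale: 27+5+20+15+24 = 91
Vale→Sutton→Pine→Ivy→Larch→Vale: 27+5+8+15+9 = 64
Vale→Sutton→Larch→Pine→Ivy→Vale: 27+18+20+8+24 = 97
Vale→Sutton→Larch→Ivy→Pine→Vale: 27+18+15+8+29 = 97
Vale→Sutton→Ivy→Pine→Larch→Vale: 27+3+8+20+9 = 67
Vale→Sutton→Ivy→Larch→Pine→Vale: 27+3+15+20+29 = 94
Vale→Pine→Sutton→Larch→Ivy→Vale: 29+5+18+15+24 = 91
Vale→Pine→Sutton→Ivy→Larch→Vale: 29+5+3+15+9 = 61
Vale→Pine→Larch→Sutton→Ivy→Vale: 29+20+18+3+24 = 94
Vale→Pine→Ivy→Sutton→Larch→Vale: 29+8+3+18+9 = 67
Vale→Larch→Sutton→Pine→Ivy→Vale: 9+18+5+8+24 = 64
Vale→Larch→Pine→Sutton→Ivy→Vale: 9+20+5+3+24 = 61
The minimum is 61.
One optimal route: Vale → Pine → Sutton → Ivy → Larch → Vale (or its reverse).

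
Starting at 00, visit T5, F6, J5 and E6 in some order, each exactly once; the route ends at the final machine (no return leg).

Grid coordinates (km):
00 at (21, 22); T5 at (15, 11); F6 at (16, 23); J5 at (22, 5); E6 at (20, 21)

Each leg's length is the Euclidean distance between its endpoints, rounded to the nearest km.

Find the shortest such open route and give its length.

There are 4! = 24 possible orderings.
00 → T5 → F6 → J5 → E6: 13+12+19+16 = 60
00 → T5 → F6 → E6 → J5: 13+12+4+16 = 45
00 → T5 → J5 → F6 → E6: 13+9+19+4 = 45
00 → T5 → J5 → E6 → F6: 13+9+16+4 = 42
00 → T5 → E6 → F6 → J5: 13+11+4+19 = 47
00 → T5 → E6 → J5 → F6: 13+11+16+19 = 59
00 → F6 → T5 → J5 → E6: 5+12+9+16 = 42
00 → F6 → T5 → E6 → J5: 5+12+11+16 = 44
00 → F6 → J5 → T5 → E6: 5+19+9+11 = 44
00 → F6 → J5 → E6 → T5: 5+19+16+11 = 51
00 → F6 → E6 → T5 → J5: 5+4+11+9 = 29
00 → F6 → E6 → J5 → T5: 5+4+16+9 = 34
00 → J5 → T5 → F6 → E6: 17+9+12+4 = 42
00 → J5 → T5 → E6 → F6: 17+9+11+4 = 41
… (10 more)
00 → E6 → F6 → T5 → J5: 1+4+12+9 = 26  ← best
The minimum is 26.
One shortest path: 00 → E6 → F6 → T5 → J5.

Minimum one-way distance = 26 km.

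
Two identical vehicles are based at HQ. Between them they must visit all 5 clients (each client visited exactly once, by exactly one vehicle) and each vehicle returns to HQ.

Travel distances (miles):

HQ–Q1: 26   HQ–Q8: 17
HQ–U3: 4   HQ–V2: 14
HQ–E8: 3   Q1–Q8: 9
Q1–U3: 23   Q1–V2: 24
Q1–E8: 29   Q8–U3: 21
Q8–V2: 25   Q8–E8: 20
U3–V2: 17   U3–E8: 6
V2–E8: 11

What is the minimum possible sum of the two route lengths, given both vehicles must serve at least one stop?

72 miles — the smallest possible combined total.

Check every non-empty split of the stops between the two vehicles; for each half take its own optimal tour:
  {Q1} + {Q8, U3, V2, E8}: 52 + 63 = 115
  {Q8} + {Q1, U3, V2, E8}: 34 + 65 = 99
  {Q1, Q8} + {U3, V2, E8}: 52 + 35 = 87
  {U3} + {Q1, Q8, V2, E8}: 8 + 64 = 72
  {Q1, U3} + {Q8, V2, E8}: 53 + 56 = 109
  {Q8, U3} + {Q1, V2, E8}: 42 + 64 = 106
  … (15 splits in total)
Best: vehicle 1 HQ → U3 → HQ = 8; vehicle 2 HQ → Q8 → Q1 → V2 → E8 → HQ = 64; combined 72.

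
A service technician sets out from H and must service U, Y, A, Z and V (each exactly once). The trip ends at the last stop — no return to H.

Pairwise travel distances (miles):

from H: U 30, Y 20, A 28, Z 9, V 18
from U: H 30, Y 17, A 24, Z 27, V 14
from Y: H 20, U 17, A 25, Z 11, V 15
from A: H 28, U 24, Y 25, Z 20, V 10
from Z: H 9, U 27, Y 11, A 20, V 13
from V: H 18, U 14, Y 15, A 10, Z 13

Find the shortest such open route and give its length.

There are 5! = 120 possible orderings.
H - U - Y - A - Z - V: 30+17+25+20+13 = 105
H - U - Y - A - V - Z: 30+17+25+10+13 = 95
H - U - Y - Z - A - V: 30+17+11+20+10 = 88
H - U - Y - Z - V - A: 30+17+11+13+10 = 81
H - U - Y - V - A - Z: 30+17+15+10+20 = 92
H - U - Y - V - Z - A: 30+17+15+13+20 = 95
H - U - A - Y - Z - V: 30+24+25+11+13 = 103
H - U - A - Y - V - Z: 30+24+25+15+13 = 107
H - U - A - Z - Y - V: 30+24+20+11+15 = 100
H - U - A - Z - V - Y: 30+24+20+13+15 = 102
H - U - A - V - Y - Z: 30+24+10+15+11 = 90
H - U - A - V - Z - Y: 30+24+10+13+11 = 88
H - U - Z - Y - A - V: 30+27+11+25+10 = 103
H - U - Z - Y - V - A: 30+27+11+15+10 = 93
… (106 more)
H - Z - Y - U - V - A: 9+11+17+14+10 = 61  ← best
The minimum is 61.
One shortest path: H → Z → Y → U → V → A.

Shortest open route: 61 miles.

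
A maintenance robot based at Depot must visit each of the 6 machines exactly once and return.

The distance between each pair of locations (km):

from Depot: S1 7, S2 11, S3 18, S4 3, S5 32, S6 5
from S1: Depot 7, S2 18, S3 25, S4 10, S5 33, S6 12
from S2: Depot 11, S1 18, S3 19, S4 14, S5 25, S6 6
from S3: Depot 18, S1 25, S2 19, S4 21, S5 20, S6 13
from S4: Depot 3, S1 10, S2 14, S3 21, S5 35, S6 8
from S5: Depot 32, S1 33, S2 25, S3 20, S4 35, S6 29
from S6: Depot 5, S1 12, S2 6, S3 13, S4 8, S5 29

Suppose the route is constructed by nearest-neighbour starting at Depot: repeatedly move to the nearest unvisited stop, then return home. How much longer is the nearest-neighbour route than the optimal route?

Depot: S4=3, S6=5, S1=7, S2=11, S3=18, S5=32 ⇒ S4
S4: S6=8, S1=10, S2=14, S3=21, S5=35 ⇒ S6
S6: S2=6, S1=12, S3=13, S5=29 ⇒ S2
S2: S1=18, S3=19, S5=25 ⇒ S1
S1: S3=25, S5=33 ⇒ S3
S3: S5=20 ⇒ S5
NN route Depot → S4 → S6 → S2 → S1 → S3 → S5 → Depot costs 112.
Optimal: Depot → S1 → S2 → S5 → S3 → S6 → S4 → Depot costs 94 (by enumerating all 360 distinct tours).
Excess = 112 − 94 = 18.

18 km longer than the optimal tour.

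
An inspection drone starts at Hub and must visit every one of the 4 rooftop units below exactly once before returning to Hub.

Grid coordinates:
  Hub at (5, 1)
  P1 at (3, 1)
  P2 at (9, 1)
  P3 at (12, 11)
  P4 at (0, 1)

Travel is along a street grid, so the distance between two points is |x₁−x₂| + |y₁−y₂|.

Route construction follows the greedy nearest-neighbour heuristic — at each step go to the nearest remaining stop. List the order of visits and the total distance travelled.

44 along Hub → P1 → P4 → P2 → P3 → Hub.

Hub → [P1:2 / P2:4 / P4:5 / P3:17] → P1 (2)
P1 → [P4:3 / P2:6 / P3:19] → P4 (3)
P4 → [P2:9 / P3:22] → P2 (9)
P2 → [P3:13] → P3 (13)
Return P3→Hub: 17.
Total = 2 + 3 + 9 + 13 + 17 = 44.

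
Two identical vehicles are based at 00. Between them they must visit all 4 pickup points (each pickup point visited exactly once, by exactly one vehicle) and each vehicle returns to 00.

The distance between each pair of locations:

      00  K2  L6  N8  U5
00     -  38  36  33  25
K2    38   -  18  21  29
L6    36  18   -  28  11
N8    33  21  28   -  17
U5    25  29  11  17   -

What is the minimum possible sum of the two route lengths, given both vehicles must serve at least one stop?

Minimum combined distance: 158.

Try each way of splitting the stops between the two vehicles (each non-empty) and, for each split, find the best tour for each vehicle:
  {K2} + {L6, N8, U5}: 76 + 97 = 173
  {L6} + {K2, N8, U5}: 72 + 101 = 173
  {K2, L6} + {N8, U5}: 92 + 75 = 167
  {N8} + {K2, L6, U5}: 66 + 92 = 158
  {K2, N8} + {L6, U5}: 92 + 72 = 164
  {L6, N8} + {K2, U5}: 97 + 92 = 189
  … (7 splits in total)
Best: vehicle 1 00 → N8 → 00 = 66; vehicle 2 00 → K2 → L6 → U5 → 00 = 92; combined 158.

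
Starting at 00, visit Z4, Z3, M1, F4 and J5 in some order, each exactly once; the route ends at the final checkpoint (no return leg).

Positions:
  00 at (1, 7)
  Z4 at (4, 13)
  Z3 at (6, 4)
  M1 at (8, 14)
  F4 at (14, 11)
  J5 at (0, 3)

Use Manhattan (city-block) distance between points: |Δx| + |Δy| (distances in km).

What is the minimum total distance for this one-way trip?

Minimum one-way distance = 37 km.

There are 5! = 120 possible orderings.
00→Z4→Z3→M1→F4→J5: 9+11+12+9+22 = 63
00→Z4→Z3→M1→J5→F4: 9+11+12+19+22 = 73
00→Z4→Z3→F4→M1→J5: 9+11+15+9+19 = 63
00→Z4→Z3→F4→J5→M1: 9+11+15+22+19 = 76
00→Z4→Z3→J5→M1→F4: 9+11+7+19+9 = 55
00→Z4→Z3→J5→F4→M1: 9+11+7+22+9 = 58
00→Z4→M1→Z3→F4→J5: 9+5+12+15+22 = 63
00→Z4→M1→Z3→J5→F4: 9+5+12+7+22 = 55
00→Z4→M1→F4→Z3→J5: 9+5+9+15+7 = 45
00→Z4→M1→F4→J5→Z3: 9+5+9+22+7 = 52
00→Z4→M1→J5→Z3→F4: 9+5+19+7+15 = 55
00→Z4→M1→J5→F4→Z3: 9+5+19+22+15 = 70
00→Z4→F4→Z3→M1→J5: 9+12+15+12+19 = 67
00→Z4→F4→Z3→J5→M1: 9+12+15+7+19 = 62
… (106 more)
00→J5→Z3→Z4→M1→F4: 5+7+11+5+9 = 37  ← best
The minimum is 37.
One shortest path: 00 → J5 → Z3 → Z4 → M1 → F4.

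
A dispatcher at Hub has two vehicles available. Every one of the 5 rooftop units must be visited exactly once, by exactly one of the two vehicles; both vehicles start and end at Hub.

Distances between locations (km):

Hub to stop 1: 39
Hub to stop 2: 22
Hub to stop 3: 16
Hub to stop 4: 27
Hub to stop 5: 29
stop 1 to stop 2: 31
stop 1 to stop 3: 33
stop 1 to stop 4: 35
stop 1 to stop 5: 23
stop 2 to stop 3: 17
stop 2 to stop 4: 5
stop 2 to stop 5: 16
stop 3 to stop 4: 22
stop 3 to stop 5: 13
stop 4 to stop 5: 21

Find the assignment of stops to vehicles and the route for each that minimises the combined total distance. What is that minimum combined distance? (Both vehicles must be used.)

There are 2^4 − 1 = 15 ways to divide the 5 stops into two non-empty groups. For each, the best each vehicle can do is its own shortest tour through its group:
  {stop 1} + {stop 2, stop 3, stop 4, stop 5}: 78 + 77 = 155
  {stop 2} + {stop 1, stop 3, stop 4, stop 5}: 44 + 114 = 158
  {stop 1, stop 2} + {stop 3, stop 4, stop 5}: 92 + 77 = 169
  {stop 3} + {stop 1, stop 2, stop 4, stop 5}: 32 + 110 = 142
  {stop 1, stop 3} + {stop 2, stop 4, stop 5}: 88 + 77 = 165
  {stop 2, stop 3} + {stop 1, stop 4, stop 5}: 55 + 110 = 165
  … (15 splits in total)
Best: vehicle 1 Hub → stop 3 → Hub = 32; vehicle 2 Hub → stop 1 → stop 5 → stop 2 → stop 4 → Hub = 110; combined 142.

142 km — the smallest possible combined total.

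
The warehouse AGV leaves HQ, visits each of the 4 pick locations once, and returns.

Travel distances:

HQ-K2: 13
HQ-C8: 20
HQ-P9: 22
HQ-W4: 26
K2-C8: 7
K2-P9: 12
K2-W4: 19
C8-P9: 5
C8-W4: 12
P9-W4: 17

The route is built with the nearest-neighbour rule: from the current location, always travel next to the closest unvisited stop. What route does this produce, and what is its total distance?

Nearest-neighbour total = 68; route HQ → K2 → C8 → P9 → W4 → HQ.

From HQ: distances to unvisited — K2=13, C8=20, P9=22, W4=26. Nearest is K2 (13).
From K2: distances to unvisited — C8=7, P9=12, W4=19. Nearest is C8 (7).
From C8: distances to unvisited — P9=5, W4=12. Nearest is P9 (5).
From P9: distances to unvisited — W4=17. Nearest is W4 (17).
Return W4→HQ: 26.
Total = 13 + 7 + 5 + 17 + 26 = 68.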